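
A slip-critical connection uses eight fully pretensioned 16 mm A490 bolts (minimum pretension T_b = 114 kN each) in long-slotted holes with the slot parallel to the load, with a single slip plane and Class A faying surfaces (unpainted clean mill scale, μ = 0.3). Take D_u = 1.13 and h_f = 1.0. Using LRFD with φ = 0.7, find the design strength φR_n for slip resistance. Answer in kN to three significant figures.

R_n = μ · D_u · h_f · T_b · n_s · n_b = 0.3 × 1.13 × 1.0 × 114 × 1 × 8 = 309.2 kN.
Design strength φR_n = 0.7 × 309.2 = 216 kN.

216 kN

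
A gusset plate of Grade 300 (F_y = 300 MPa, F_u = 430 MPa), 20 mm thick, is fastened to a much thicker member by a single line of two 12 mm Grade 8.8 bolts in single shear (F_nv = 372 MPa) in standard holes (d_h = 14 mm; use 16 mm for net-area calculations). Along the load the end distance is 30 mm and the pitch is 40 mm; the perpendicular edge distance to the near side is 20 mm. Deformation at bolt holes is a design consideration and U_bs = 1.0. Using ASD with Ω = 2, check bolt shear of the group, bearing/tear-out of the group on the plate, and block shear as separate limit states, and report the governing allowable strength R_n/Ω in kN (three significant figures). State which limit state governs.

42.1 kN (bolt shear governs)

Bolt shear: A_b = π·12²/4 = 113.1 mm²; R_n = 372 × 113.1 × 2 × 1 / 1000 = 84.14 kN → 84.14 / 2 = 42.1 kN.
Bearing: edge l_c = 23, r_n = 237.4 kN; interior l_c = 26, r_n = 247.7 kN; R_n = 237.4 + 1·247.7 = 485 kN → 243 kN.
Block shear: A_gv = 1400, A_nv = 920, A_nt = 240 mm²; R_n = min(0.6F_uA_nv, 0.6F_yA_gv) + U_bs·F_u·A_nt = 340.6 kN → 170 kN.
Bolt shear governs: 42.1 kN.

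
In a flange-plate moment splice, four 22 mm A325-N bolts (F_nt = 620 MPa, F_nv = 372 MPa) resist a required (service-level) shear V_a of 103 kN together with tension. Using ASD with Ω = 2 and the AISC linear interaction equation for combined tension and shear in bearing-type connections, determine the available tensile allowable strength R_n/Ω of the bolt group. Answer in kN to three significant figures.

441 kN

A_b = π·22²/4 = 380.1 mm²; f_rv = 103 × 1000 / (4 × 380.1) = 67.74 MPa.
F'_nt = 1.3 F_nt − (Ω F_nt / F_nv) f_rv = 1.3·620 − (2·620/372)·67.74 = 580.2 MPa, capped at F_nt → F'_nt = 580.2 MPa.
R_n = F'_nt · A_b · n = 580.2 × 380.1 × 4 / 1000 = 882.2 kN.
Allowable strength R_n/Ω = 882.2 / 2 = 441 kN.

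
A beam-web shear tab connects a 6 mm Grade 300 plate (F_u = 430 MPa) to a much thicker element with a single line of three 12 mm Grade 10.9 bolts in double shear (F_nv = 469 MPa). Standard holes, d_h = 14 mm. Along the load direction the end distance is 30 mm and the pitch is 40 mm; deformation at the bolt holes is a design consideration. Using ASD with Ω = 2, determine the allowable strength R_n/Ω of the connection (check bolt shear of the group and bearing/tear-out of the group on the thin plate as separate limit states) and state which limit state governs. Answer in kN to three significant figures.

Bolt shear: A_b = π·12²/4 = 113.1 mm²; R_n = 469 × 113.1 × 3 × 2 / 1000 = 318.3 kN → 318.3 / 2 = 159 kN.
Bearing (1.2 l_c t F_u ≤ 2.4 d t F_u): upper limit = 2.4·12·6·430 / 1000 = 74.3 kN.
  Edge l_c = 30 − 14/2 = 23 → r_n = 71.21 kN; interior l_c = 40 − 14 = 26 → r_n = 74.3 kN.
  R_n,bearing = 1·71.21 + 2·74.3 = 219.8 kN → 219.8 / 2 = 110 kN.
Bearing governs: 110 kN.

110 kN (bearing governs)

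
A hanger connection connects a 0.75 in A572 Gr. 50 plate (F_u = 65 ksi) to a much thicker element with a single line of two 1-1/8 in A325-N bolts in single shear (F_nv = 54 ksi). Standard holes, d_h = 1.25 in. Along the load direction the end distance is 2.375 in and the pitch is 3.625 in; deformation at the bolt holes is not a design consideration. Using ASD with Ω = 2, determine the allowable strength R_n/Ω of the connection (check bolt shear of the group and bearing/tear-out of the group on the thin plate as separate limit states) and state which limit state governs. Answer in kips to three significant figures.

53.7 kips (bolt shear governs)

Bolt shear: A_b = π·1.125²/4 = 0.994 in²; R_n = 54 × 0.994 × 2 × 1 = 107.4 kips → 107.4 / 2 = 53.7 kips.
Bearing (1.5 l_c t F_u ≤ 3.0 d t F_u): upper limit = 3.0·1.125·0.75·65 = 164.5 kips.
  Edge l_c = 2.375 − 1.25/2 = 1.75 → r_n = 128 kips; interior l_c = 3.625 − 1.25 = 2.375 → r_n = 164.5 kips.
  R_n,bearing = 1·128 + 1·164.5 = 292.5 kips → 292.5 / 2 = 146 kips.
Bolt shear governs: 53.7 kips.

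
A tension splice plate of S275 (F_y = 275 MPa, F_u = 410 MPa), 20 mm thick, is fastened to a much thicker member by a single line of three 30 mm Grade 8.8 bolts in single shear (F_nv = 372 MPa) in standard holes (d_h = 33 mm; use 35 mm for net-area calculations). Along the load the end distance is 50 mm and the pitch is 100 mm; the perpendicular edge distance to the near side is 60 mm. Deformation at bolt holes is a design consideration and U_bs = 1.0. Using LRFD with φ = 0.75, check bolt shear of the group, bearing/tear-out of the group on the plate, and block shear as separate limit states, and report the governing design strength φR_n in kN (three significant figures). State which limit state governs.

592 kN (bolt shear governs)

Bolt shear: A_b = π·30²/4 = 706.9 mm²; R_n = 372 × 706.9 × 3 × 1 / 1000 = 788.9 kN → 0.75 × 788.9 = 592 kN.
Bearing: edge l_c = 33.5, r_n = 329.6 kN; interior l_c = 67, r_n = 590.4 kN; R_n = 329.6 + 2·590.4 = 1510 kN → 1130 kN.
Block shear: A_gv = 5000, A_nv = 3250, A_nt = 850 mm²; R_n = min(0.6F_uA_nv, 0.6F_yA_gv) + U_bs·F_u·A_nt = 1148 kN → 861 kN.
Bolt shear governs: 592 kN.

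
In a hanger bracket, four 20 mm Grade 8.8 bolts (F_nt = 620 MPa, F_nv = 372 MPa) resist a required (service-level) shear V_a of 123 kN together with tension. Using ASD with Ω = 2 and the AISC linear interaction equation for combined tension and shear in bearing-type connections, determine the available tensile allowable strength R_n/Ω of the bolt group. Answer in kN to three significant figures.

301 kN

A_b = π·20²/4 = 314.2 mm²; f_rv = 123 × 1000 / (4 × 314.2) = 97.88 MPa.
F'_nt = 1.3 F_nt − (Ω F_nt / F_nv) f_rv = 1.3·620 − (2·620/372)·97.88 = 479.7 MPa, capped at F_nt → F'_nt = 479.7 MPa.
R_n = F'_nt · A_b · n = 479.7 × 314.2 × 4 / 1000 = 602.8 kN.
Allowable strength R_n/Ω = 602.8 / 2 = 301 kN.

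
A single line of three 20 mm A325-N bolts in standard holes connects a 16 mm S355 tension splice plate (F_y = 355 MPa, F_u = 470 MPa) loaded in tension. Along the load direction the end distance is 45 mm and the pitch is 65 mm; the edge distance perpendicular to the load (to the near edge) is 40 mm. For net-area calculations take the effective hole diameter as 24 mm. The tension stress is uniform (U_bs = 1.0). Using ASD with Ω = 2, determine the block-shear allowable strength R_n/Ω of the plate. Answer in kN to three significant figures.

365 kN

Shear plane L_v = 45 + 2·65 = 175 mm; A_gv = 175 × 16 = 2800 mm².
A_nv = (175 − 2.5·24) × 16 = 1840 mm².
A_nt = (40 − 0.5·24) × 16 = 448 mm².
0.6 F_u A_nv = 518.9 kN; 0.6 F_y A_gv = 596.4 kN → shear rupture governs the shear term.
R_n = 518.9 + 1.0 × 470 × 448 / 1000 = 729.4 kN.
Allowable strength R_n/Ω = 729.4 / 2 = 365 kN.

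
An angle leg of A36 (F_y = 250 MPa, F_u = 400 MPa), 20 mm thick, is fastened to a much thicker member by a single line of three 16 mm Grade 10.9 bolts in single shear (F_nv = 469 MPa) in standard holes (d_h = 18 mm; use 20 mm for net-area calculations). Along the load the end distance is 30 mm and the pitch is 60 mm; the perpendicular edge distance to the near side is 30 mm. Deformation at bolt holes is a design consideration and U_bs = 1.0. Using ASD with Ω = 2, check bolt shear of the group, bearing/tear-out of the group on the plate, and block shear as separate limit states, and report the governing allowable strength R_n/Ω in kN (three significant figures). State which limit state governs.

141 kN (bolt shear governs)

Bolt shear: A_b = π·16²/4 = 201.1 mm²; R_n = 469 × 201.1 × 3 × 1 / 1000 = 282.9 kN → 282.9 / 2 = 141 kN.
Bearing: edge l_c = 21, r_n = 201.6 kN; interior l_c = 42, r_n = 307.2 kN; R_n = 201.6 + 2·307.2 = 816 kN → 408 kN.
Block shear: A_gv = 3000, A_nv = 2000, A_nt = 400 mm²; R_n = min(0.6F_uA_nv, 0.6F_yA_gv) + U_bs·F_u·A_nt = 610 kN → 305 kN.
Bolt shear governs: 141 kN.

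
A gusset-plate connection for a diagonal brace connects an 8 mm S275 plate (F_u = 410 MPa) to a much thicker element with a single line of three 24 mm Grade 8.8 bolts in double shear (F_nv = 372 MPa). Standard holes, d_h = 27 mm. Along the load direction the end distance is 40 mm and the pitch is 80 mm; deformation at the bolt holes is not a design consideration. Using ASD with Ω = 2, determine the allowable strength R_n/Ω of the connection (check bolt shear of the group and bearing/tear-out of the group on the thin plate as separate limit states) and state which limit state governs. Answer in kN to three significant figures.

Bolt shear: A_b = π·24²/4 = 452.4 mm²; R_n = 372 × 452.4 × 3 × 2 / 1000 = 1010 kN → 1010 / 2 = 505 kN.
Bearing (1.5 l_c t F_u ≤ 3.0 d t F_u): upper limit = 3.0·24·8·410 / 1000 = 236.2 kN.
  Edge l_c = 40 − 27/2 = 26.5 → r_n = 130.4 kN; interior l_c = 80 − 27 = 53 → r_n = 236.2 kN.
  R_n,bearing = 1·130.4 + 2·236.2 = 602.7 kN → 602.7 / 2 = 301 kN.
Bearing governs: 301 kN.

301 kN (bearing governs)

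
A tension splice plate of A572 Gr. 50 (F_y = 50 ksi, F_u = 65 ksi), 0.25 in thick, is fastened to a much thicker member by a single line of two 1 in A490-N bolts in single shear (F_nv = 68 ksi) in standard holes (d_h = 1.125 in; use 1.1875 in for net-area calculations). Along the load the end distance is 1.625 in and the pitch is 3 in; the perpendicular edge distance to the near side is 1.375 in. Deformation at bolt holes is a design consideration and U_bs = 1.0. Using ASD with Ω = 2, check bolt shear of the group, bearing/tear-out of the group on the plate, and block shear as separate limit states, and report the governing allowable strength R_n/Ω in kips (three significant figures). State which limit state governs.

20.2 kips (block shear governs)

Bolt shear: A_b = π·1²/4 = 0.7854 in²; R_n = 68 × 0.7854 × 2 × 1 = 106.8 kips → 106.8 / 2 = 53.4 kips.
Bearing: edge l_c = 1.062, r_n = 20.72 kips; interior l_c = 1.875, r_n = 36.56 kips; R_n = 20.72 + 1·36.56 = 57.28 kips → 28.6 kips.
Block shear: A_gv = 1.156, A_nv = 0.7109, A_nt = 0.1953 in²; R_n = min(0.6F_uA_nv, 0.6F_yA_gv) + U_bs·F_u·A_nt = 40.42 kips → 20.2 kips.
Block shear governs: 20.2 kips.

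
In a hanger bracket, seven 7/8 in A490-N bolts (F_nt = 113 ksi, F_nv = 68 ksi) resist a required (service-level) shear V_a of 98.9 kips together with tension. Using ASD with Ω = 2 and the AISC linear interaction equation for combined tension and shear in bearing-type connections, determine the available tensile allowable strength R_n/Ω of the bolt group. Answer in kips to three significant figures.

145 kips

A_b = π·0.875²/4 = 0.6013 in²; f_rv = 98.9 / (7 × 0.6013) = 23.5 ksi.
F'_nt = 1.3 F_nt − (Ω F_nt / F_nv) f_rv = 1.3·113 − (2·113/68)·23.5 = 68.81 ksi, capped at F_nt → F'_nt = 68.81 ksi.
R_n = F'_nt · A_b · n = 68.81 × 0.6013 × 7 = 289.6 kips.
Allowable strength R_n/Ω = 289.6 / 2 = 145 kips.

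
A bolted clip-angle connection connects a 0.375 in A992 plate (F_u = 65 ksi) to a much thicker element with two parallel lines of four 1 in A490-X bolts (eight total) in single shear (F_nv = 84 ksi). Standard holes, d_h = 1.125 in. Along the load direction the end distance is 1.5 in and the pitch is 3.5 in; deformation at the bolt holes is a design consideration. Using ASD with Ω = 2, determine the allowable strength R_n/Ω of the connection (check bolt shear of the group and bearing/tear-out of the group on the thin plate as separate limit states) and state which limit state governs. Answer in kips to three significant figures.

203 kips (bearing governs)

Bolt shear: A_b = π·1²/4 = 0.7854 in²; R_n = 84 × 0.7854 × 8 × 1 = 527.8 kips → 527.8 / 2 = 264 kips.
Bearing (1.2 l_c t F_u ≤ 2.4 d t F_u): upper limit = 2.4·1·0.375·65 = 58.5 kips.
  Edge l_c = 1.5 − 1.125/2 = 0.9375 → r_n = 27.42 kips; interior l_c = 3.5 − 1.125 = 2.375 → r_n = 58.5 kips.
  R_n,bearing = 2·27.42 + 6·58.5 = 405.8 kips → 405.8 / 2 = 203 kips.
Bearing governs: 203 kips.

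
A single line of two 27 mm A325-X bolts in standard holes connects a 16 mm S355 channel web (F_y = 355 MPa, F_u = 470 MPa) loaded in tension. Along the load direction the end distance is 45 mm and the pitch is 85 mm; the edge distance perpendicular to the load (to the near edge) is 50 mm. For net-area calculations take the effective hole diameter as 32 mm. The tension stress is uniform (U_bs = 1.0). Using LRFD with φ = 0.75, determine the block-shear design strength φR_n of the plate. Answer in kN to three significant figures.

Shear plane L_v = 45 + 1·85 = 130 mm; A_gv = 130 × 16 = 2080 mm².
A_nv = (130 − 1.5·32) × 16 = 1312 mm².
A_nt = (50 − 0.5·32) × 16 = 544 mm².
0.6 F_u A_nv = 370 kN; 0.6 F_y A_gv = 443 kN → shear rupture governs the shear term.
R_n = 370 + 1.0 × 470 × 544 / 1000 = 625.7 kN.
Design strength φR_n = 0.75 × 625.7 = 469 kN.

469 kN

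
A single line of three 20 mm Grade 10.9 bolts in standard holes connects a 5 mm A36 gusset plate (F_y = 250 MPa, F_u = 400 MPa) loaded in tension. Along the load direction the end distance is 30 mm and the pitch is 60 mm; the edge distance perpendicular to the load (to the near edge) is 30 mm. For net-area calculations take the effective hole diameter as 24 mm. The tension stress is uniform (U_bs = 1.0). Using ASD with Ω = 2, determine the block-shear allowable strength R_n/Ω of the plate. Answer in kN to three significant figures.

72 kN

Shear plane L_v = 30 + 2·60 = 150 mm; A_gv = 150 × 5 = 750 mm².
A_nv = (150 − 2.5·24) × 5 = 450 mm².
A_nt = (30 − 0.5·24) × 5 = 90 mm².
0.6 F_u A_nv = 108 kN; 0.6 F_y A_gv = 112.5 kN → shear rupture governs the shear term.
R_n = 108 + 1.0 × 400 × 90 / 1000 = 144 kN.
Allowable strength R_n/Ω = 144 / 2 = 72 kN.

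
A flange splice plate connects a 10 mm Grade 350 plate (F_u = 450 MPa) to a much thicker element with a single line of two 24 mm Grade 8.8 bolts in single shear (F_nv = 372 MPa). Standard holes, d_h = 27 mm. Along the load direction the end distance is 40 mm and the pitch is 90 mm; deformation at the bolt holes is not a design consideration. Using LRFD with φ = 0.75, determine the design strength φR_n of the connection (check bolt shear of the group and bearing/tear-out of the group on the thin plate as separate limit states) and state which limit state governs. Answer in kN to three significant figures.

Bolt shear: A_b = π·24²/4 = 452.4 mm²; R_n = 372 × 452.4 × 2 × 1 / 1000 = 336.6 kN → 0.75 × 336.6 = 252 kN.
Bearing (1.5 l_c t F_u ≤ 3.0 d t F_u): upper limit = 3.0·24·10·450 / 1000 = 324 kN.
  Edge l_c = 40 − 27/2 = 26.5 → r_n = 178.9 kN; interior l_c = 90 − 27 = 63 → r_n = 324 kN.
  R_n,bearing = 1·178.9 + 1·324 = 502.9 kN → 0.75 × 502.9 = 377 kN.
Bolt shear governs: 252 kN.

252 kN (bolt shear governs)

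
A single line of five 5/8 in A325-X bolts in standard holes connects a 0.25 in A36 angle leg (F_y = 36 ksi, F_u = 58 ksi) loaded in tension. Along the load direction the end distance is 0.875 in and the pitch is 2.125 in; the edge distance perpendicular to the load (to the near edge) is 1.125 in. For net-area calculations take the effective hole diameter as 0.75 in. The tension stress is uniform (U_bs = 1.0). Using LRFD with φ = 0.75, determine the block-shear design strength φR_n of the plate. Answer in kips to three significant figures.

46.1 kips

Shear plane L_v = 0.875 + 4·2.125 = 9.375 in; A_gv = 9.375 × 0.25 = 2.344 in².
A_nv = (9.375 − 4.5·0.75) × 0.25 = 1.5 in².
A_nt = (1.125 − 0.5·0.75) × 0.25 = 0.1875 in².
0.6 F_u A_nv = 52.2 kips; 0.6 F_y A_gv = 50.62 kips → shear yielding governs the shear term.
R_n = 50.62 + 1.0 × 58 × 0.1875 = 61.5 kips.
Design strength φR_n = 0.75 × 61.5 = 46.1 kips.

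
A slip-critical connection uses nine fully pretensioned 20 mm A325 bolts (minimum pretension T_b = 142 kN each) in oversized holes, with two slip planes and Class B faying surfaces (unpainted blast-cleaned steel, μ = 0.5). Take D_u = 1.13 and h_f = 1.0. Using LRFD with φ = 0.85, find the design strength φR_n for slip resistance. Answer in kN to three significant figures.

R_n = μ · D_u · h_f · T_b · n_s · n_b = 0.5 × 1.13 × 1.0 × 142 × 2 × 9 = 1444 kN.
Design strength φR_n = 0.85 × 1444 = 1230 kN.

1230 kN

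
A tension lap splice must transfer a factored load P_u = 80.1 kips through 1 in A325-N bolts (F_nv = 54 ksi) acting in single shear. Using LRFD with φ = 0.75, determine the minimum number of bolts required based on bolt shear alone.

A_b = π·1²/4 = 0.7854 in².
Per-bolt design strength φR_n = 0.75 × 54 × 0.7854 × 1 = 31.81 kips.
n ≥ 80.1 / 31.81 = 2.518 → use 3 bolts.

3 bolts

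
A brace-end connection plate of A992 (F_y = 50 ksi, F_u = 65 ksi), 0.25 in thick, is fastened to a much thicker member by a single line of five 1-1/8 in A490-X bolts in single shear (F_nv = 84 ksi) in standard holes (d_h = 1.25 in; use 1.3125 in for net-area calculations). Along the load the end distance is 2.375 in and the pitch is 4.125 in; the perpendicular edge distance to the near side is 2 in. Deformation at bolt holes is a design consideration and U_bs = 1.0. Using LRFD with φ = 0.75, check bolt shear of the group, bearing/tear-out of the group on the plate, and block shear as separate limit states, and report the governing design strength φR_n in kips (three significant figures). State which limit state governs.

111 kips (block shear governs)

Bolt shear: A_b = π·1.125²/4 = 0.994 in²; R_n = 84 × 0.994 × 5 × 1 = 417.5 kips → 0.75 × 417.5 = 313 kips.
Bearing: edge l_c = 1.75, r_n = 34.12 kips; interior l_c = 2.875, r_n = 43.87 kips; R_n = 34.12 + 4·43.87 = 209.6 kips → 157 kips.
Block shear: A_gv = 4.719, A_nv = 3.242, A_nt = 0.3359 in²; R_n = min(0.6F_uA_nv, 0.6F_yA_gv) + U_bs·F_u·A_nt = 148.3 kips → 111 kips.
Block shear governs: 111 kips.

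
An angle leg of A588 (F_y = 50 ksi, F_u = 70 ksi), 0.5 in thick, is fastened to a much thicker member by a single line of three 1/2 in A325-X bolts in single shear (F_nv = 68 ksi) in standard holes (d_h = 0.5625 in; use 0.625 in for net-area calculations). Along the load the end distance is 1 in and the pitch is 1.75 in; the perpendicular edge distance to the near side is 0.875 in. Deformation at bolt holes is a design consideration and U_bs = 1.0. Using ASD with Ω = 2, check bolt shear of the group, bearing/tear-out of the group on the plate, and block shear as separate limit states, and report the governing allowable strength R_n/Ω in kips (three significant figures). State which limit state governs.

20 kips (bolt shear governs)

Bolt shear: A_b = π·0.5²/4 = 0.1963 in²; R_n = 68 × 0.1963 × 3 × 1 = 40.06 kips → 40.06 / 2 = 20 kips.
Bearing: edge l_c = 0.7188, r_n = 30.19 kips; interior l_c = 1.188, r_n = 42 kips; R_n = 30.19 + 2·42 = 114.2 kips → 57.1 kips.
Block shear: A_gv = 2.25, A_nv = 1.469, A_nt = 0.2812 in²; R_n = min(0.6F_uA_nv, 0.6F_yA_gv) + U_bs·F_u·A_nt = 81.38 kips → 40.7 kips.
Bolt shear governs: 20 kips.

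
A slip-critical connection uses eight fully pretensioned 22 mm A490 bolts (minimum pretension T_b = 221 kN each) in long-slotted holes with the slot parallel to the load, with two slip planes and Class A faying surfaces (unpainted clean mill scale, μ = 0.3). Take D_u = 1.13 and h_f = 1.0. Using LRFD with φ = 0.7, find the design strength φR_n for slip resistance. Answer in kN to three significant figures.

839 kN

R_n = μ · D_u · h_f · T_b · n_s · n_b = 0.3 × 1.13 × 1.0 × 221 × 2 × 8 = 1199 kN.
Design strength φR_n = 0.7 × 1199 = 839 kN.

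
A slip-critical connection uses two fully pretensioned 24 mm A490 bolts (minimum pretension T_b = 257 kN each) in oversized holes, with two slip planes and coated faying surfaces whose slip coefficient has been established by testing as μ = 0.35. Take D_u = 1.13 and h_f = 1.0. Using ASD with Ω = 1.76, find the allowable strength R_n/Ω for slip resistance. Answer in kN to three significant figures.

R_n = μ · D_u · h_f · T_b · n_s · n_b = 0.35 × 1.13 × 1.0 × 257 × 2 × 2 = 406.6 kN.
Allowable strength R_n/Ω = 406.6 / 1.76 = 231 kN.

231 kN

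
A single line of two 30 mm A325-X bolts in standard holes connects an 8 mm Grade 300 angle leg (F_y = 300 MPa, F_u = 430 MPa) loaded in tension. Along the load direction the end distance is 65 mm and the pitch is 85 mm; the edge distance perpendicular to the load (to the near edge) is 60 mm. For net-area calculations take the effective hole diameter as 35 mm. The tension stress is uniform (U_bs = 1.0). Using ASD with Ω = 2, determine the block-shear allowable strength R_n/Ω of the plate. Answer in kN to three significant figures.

Shear plane L_v = 65 + 1·85 = 150 mm; A_gv = 150 × 8 = 1200 mm².
A_nv = (150 − 1.5·35) × 8 = 780 mm².
A_nt = (60 − 0.5·35) × 8 = 340 mm².
0.6 F_u A_nv = 201.2 kN; 0.6 F_y A_gv = 216 kN → shear rupture governs the shear term.
R_n = 201.2 + 1.0 × 430 × 340 / 1000 = 347.4 kN.
Allowable strength R_n/Ω = 347.4 / 2 = 174 kN.

174 kN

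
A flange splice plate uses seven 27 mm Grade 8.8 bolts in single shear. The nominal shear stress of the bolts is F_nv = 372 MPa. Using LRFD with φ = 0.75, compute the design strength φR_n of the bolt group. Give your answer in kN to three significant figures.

A_b = π × 27² / 4 = 572.6 mm².
R_n = F_nv · A_b · n · n_s = 372 × 572.6 × 7 × 1 / 1000 = 1491 kN.
Design strength φR_n = 0.75 × 1491 = 1120 kN.

1120 kN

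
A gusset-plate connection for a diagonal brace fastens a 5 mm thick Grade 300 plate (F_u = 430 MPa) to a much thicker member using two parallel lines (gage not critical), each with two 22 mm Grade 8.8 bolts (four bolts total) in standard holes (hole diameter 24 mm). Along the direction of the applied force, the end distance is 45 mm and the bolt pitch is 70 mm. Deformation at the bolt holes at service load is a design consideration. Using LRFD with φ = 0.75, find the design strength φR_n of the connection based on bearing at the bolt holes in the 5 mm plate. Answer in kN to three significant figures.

298 kN

Per bolt r_n = 1.2 l_c t F_u ≤ 2.4 d t F_u; upper limit = 2.4 × 22 × 5 × 430 / 1000 = 113.5 kN.
Edge bolt: l_c = 45 − 24/2 = 33 mm → 1.2 × 33 × 5 × 430 / 1000 = 85.14 → r_n = 85.14 kN.
Interior bolts: l_c = 70 − 24 = 46 mm → 1.2 × 46 × 5 × 430 / 1000 = 118.7 → r_n = 113.5 kN.
R_n = 2 × 85.14 + 2 × 113.5 = 397.3 kN.
Design strength φR_n = 0.75 × 397.3 = 298 kN.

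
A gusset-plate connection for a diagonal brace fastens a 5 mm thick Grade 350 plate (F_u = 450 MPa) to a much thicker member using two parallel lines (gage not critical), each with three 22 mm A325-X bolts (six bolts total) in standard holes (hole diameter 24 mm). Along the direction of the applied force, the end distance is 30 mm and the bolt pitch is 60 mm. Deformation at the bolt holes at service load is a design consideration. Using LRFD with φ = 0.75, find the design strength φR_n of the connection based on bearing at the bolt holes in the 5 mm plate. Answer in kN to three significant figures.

364 kN

Per bolt r_n = 1.2 l_c t F_u ≤ 2.4 d t F_u; upper limit = 2.4 × 22 × 5 × 450 / 1000 = 118.8 kN.
Edge bolt: l_c = 30 − 24/2 = 18 mm → 1.2 × 18 × 5 × 450 / 1000 = 48.6 → r_n = 48.6 kN.
Interior bolts: l_c = 60 − 24 = 36 mm → 1.2 × 36 × 5 × 450 / 1000 = 97.2 → r_n = 97.2 kN.
R_n = 2 × 48.6 + 4 × 97.2 = 486 kN.
Design strength φR_n = 0.75 × 486 = 364 kN.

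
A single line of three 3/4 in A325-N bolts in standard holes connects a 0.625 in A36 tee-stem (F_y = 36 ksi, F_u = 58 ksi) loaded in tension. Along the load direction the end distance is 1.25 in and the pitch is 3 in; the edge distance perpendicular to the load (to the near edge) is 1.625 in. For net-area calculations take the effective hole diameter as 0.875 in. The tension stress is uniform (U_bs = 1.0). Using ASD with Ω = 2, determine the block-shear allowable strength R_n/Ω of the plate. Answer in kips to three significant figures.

70.5 kips

Shear plane L_v = 1.25 + 2·3 = 7.25 in; A_gv = 7.25 × 0.625 = 4.531 in².
A_nv = (7.25 − 2.5·0.875) × 0.625 = 3.164 in².
A_nt = (1.625 − 0.5·0.875) × 0.625 = 0.7422 in².
0.6 F_u A_nv = 110.1 kips; 0.6 F_y A_gv = 97.87 kips → shear yielding governs the shear term.
R_n = 97.87 + 1.0 × 58 × 0.7422 = 140.9 kips.
Allowable strength R_n/Ω = 140.9 / 2 = 70.5 kips.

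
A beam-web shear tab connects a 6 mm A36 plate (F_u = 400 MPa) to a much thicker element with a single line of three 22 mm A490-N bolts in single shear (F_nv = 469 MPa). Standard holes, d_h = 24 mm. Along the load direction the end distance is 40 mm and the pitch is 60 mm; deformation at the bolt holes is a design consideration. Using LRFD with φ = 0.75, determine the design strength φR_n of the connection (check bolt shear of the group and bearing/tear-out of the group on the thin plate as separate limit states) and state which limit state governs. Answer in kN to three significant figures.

216 kN (bearing governs)

Bolt shear: A_b = π·22²/4 = 380.1 mm²; R_n = 469 × 380.1 × 3 × 1 / 1000 = 534.8 kN → 0.75 × 534.8 = 401 kN.
Bearing (1.2 l_c t F_u ≤ 2.4 d t F_u): upper limit = 2.4·22·6·400 / 1000 = 126.7 kN.
  Edge l_c = 40 − 24/2 = 28 → r_n = 80.64 kN; interior l_c = 60 − 24 = 36 → r_n = 103.7 kN.
  R_n,bearing = 1·80.64 + 2·103.7 = 288 kN → 0.75 × 288 = 216 kN.
Bearing governs: 216 kN.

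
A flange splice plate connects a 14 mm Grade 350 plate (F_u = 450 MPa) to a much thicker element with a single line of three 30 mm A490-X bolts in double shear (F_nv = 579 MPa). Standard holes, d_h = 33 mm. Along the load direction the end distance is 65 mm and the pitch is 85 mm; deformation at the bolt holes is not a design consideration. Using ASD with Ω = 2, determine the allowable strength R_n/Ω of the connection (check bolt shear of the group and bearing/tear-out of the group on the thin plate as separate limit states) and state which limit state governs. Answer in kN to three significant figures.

721 kN (bearing governs)

Bolt shear: A_b = π·30²/4 = 706.9 mm²; R_n = 579 × 706.9 × 3 × 2 / 1000 = 2456 kN → 2456 / 2 = 1230 kN.
Bearing (1.5 l_c t F_u ≤ 3.0 d t F_u): upper limit = 3.0·30·14·450 / 1000 = 567 kN.
  Edge l_c = 65 − 33/2 = 48.5 → r_n = 458.3 kN; interior l_c = 85 − 33 = 52 → r_n = 491.4 kN.
  R_n,bearing = 1·458.3 + 2·491.4 = 1441 kN → 1441 / 2 = 721 kN.
Bearing governs: 721 kN.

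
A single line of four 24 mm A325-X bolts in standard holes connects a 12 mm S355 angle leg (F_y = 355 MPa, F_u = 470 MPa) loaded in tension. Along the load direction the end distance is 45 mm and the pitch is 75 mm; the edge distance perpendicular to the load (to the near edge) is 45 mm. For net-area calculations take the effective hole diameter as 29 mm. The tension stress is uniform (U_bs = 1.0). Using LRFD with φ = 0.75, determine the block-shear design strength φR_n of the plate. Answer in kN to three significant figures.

Shear plane L_v = 45 + 3·75 = 270 mm; A_gv = 270 × 12 = 3240 mm².
A_nv = (270 − 3.5·29) × 12 = 2022 mm².
A_nt = (45 − 0.5·29) × 12 = 366 mm².
0.6 F_u A_nv = 570.2 kN; 0.6 F_y A_gv = 690.1 kN → shear rupture governs the shear term.
R_n = 570.2 + 1.0 × 470 × 366 / 1000 = 742.2 kN.
Design strength φR_n = 0.75 × 742.2 = 557 kN.

557 kN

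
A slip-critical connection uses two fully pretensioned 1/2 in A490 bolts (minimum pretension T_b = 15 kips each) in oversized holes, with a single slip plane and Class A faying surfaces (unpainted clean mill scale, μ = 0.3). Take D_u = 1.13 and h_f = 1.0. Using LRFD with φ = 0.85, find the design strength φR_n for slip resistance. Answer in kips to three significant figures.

8.64 kips

R_n = μ · D_u · h_f · T_b · n_s · n_b = 0.3 × 1.13 × 1.0 × 15 × 1 × 2 = 10.17 kips.
Design strength φR_n = 0.85 × 10.17 = 8.64 kips.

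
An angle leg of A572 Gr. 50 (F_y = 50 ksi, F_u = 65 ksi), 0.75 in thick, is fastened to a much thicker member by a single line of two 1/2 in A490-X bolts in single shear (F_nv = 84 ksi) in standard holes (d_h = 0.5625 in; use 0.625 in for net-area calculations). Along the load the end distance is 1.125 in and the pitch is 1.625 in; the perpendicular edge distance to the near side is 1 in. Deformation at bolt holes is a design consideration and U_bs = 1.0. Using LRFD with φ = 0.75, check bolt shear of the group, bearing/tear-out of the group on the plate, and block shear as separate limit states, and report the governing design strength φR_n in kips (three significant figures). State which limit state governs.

Bolt shear: A_b = π·0.5²/4 = 0.1963 in²; R_n = 84 × 0.1963 × 2 × 1 = 32.99 kips → 0.75 × 32.99 = 24.7 kips.
Bearing: edge l_c = 0.8438, r_n = 49.36 kips; interior l_c = 1.062, r_n = 58.5 kips; R_n = 49.36 + 1·58.5 = 107.9 kips → 80.9 kips.
Block shear: A_gv = 2.062, A_nv = 1.359, A_nt = 0.5156 in²; R_n = min(0.6F_uA_nv, 0.6F_yA_gv) + U_bs·F_u·A_nt = 86.53 kips → 64.9 kips.
Bolt shear governs: 24.7 kips.

24.7 kips (bolt shear governs)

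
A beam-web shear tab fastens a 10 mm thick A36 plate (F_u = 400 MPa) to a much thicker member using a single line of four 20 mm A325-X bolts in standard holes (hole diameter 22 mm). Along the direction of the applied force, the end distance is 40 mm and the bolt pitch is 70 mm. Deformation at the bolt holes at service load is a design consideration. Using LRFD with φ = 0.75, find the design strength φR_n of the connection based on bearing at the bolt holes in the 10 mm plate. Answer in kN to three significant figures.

Per bolt r_n = 1.2 l_c t F_u ≤ 2.4 d t F_u; upper limit = 2.4 × 20 × 10 × 400 / 1000 = 192 kN.
Edge bolt: l_c = 40 − 22/2 = 29 mm → 1.2 × 29 × 10 × 400 / 1000 = 139.2 → r_n = 139.2 kN.
Interior bolts: l_c = 70 − 22 = 48 mm → 1.2 × 48 × 10 × 400 / 1000 = 230.4 → r_n = 192 kN.
R_n = 1 × 139.2 + 3 × 192 = 715.2 kN.
Design strength φR_n = 0.75 × 715.2 = 536 kN.

536 kN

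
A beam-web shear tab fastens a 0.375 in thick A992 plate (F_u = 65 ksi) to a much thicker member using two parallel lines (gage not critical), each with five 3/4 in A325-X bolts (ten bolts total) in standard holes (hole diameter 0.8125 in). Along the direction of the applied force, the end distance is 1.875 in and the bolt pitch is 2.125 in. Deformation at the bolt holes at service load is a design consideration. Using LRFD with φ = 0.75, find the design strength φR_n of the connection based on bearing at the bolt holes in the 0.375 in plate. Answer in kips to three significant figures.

295 kips

Per bolt r_n = 1.2 l_c t F_u ≤ 2.4 d t F_u; upper limit = 2.4 × 0.75 × 0.375 × 65 = 43.87 kips.
Edge bolt: l_c = 1.875 − 0.8125/2 = 1.469 in → 1.2 × 1.469 × 0.375 × 65 = 42.96 → r_n = 42.96 kips.
Interior bolts: l_c = 2.125 − 0.8125 = 1.312 in → 1.2 × 1.312 × 0.375 × 65 = 38.39 → r_n = 38.39 kips.
R_n = 2 × 42.96 + 8 × 38.39 = 393 kips.
Design strength φR_n = 0.75 × 393 = 295 kips.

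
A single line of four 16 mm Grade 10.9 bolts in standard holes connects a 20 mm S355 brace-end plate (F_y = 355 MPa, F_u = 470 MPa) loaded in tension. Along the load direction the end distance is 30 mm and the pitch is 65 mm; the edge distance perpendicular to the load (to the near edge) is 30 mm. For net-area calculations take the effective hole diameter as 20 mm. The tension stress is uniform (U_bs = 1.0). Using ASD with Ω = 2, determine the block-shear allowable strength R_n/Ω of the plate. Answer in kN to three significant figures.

Shear plane L_v = 30 + 3·65 = 225 mm; A_gv = 225 × 20 = 4500 mm².
A_nv = (225 − 3.5·20) × 20 = 3100 mm².
A_nt = (30 − 0.5·20) × 20 = 400 mm².
0.6 F_u A_nv = 874.2 kN; 0.6 F_y A_gv = 958.5 kN → shear rupture governs the shear term.
R_n = 874.2 + 1.0 × 470 × 400 / 1000 = 1062 kN.
Allowable strength R_n/Ω = 1062 / 2 = 531 kN.

531 kN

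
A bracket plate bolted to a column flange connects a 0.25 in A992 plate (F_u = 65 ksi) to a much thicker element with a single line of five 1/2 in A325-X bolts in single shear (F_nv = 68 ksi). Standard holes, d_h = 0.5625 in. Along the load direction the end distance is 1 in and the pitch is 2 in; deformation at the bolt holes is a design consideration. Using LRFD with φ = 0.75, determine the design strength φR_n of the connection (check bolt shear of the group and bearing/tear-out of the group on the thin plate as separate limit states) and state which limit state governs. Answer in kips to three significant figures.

50.1 kips (bolt shear governs)

Bolt shear: A_b = π·0.5²/4 = 0.1963 in²; R_n = 68 × 0.1963 × 5 × 1 = 66.76 kips → 0.75 × 66.76 = 50.1 kips.
Bearing (1.2 l_c t F_u ≤ 2.4 d t F_u): upper limit = 2.4·0.5·0.25·65 = 19.5 kips.
  Edge l_c = 1 − 0.5625/2 = 0.7188 → r_n = 14.02 kips; interior l_c = 2 − 0.5625 = 1.438 → r_n = 19.5 kips.
  R_n,bearing = 1·14.02 + 4·19.5 = 92.02 kips → 0.75 × 92.02 = 69 kips.
Bolt shear governs: 50.1 kips.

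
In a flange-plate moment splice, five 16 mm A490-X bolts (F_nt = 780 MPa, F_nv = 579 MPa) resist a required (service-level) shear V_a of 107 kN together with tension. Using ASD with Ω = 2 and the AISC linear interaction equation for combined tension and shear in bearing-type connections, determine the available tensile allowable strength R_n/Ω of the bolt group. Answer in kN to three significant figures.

A_b = π·16²/4 = 201.1 mm²; f_rv = 107 × 1000 / (5 × 201.1) = 106.4 MPa.
F'_nt = 1.3 F_nt − (Ω F_nt / F_nv) f_rv = 1.3·780 − (2·780/579)·106.4 = 727.2 MPa, capped at F_nt → F'_nt = 727.2 MPa.
R_n = F'_nt · A_b · n = 727.2 × 201.1 × 5 / 1000 = 731.1 kN.
Allowable strength R_n/Ω = 731.1 / 2 = 366 kN.

366 kN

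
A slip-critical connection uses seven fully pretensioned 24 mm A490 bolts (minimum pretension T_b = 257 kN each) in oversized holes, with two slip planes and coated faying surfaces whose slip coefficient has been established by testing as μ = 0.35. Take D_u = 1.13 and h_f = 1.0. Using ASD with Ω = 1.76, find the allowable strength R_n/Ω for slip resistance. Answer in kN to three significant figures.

R_n = μ · D_u · h_f · T_b · n_s · n_b = 0.35 × 1.13 × 1.0 × 257 × 2 × 7 = 1423 kN.
Allowable strength R_n/Ω = 1423 / 1.76 = 809 kN.

809 kN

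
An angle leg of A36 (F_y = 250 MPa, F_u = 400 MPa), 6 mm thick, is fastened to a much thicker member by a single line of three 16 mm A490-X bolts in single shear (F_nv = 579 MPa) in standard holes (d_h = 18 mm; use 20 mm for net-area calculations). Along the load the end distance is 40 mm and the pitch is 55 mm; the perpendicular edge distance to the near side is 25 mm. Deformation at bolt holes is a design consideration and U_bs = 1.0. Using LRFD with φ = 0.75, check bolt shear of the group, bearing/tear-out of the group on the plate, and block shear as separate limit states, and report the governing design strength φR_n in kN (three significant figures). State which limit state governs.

Bolt shear: A_b = π·16²/4 = 201.1 mm²; R_n = 579 × 201.1 × 3 × 1 / 1000 = 349.2 kN → 0.75 × 349.2 = 262 kN.
Bearing: edge l_c = 31, r_n = 89.28 kN; interior l_c = 37, r_n = 92.16 kN; R_n = 89.28 + 2·92.16 = 273.6 kN → 205 kN.
Block shear: A_gv = 900, A_nv = 600, A_nt = 90 mm²; R_n = min(0.6F_uA_nv, 0.6F_yA_gv) + U_bs·F_u·A_nt = 171 kN → 128 kN.
Block shear governs: 128 kN.

128 kN (block shear governs)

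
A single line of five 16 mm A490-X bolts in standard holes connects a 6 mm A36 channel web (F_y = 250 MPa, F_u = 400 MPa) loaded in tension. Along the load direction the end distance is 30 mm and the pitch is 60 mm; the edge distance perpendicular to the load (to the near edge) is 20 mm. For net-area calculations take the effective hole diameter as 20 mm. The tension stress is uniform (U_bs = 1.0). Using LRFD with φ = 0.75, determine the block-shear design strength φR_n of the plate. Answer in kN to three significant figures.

Shear plane L_v = 30 + 4·60 = 270 mm; A_gv = 270 × 6 = 1620 mm².
A_nv = (270 − 4.5·20) × 6 = 1080 mm².
A_nt = (20 − 0.5·20) × 6 = 60 mm².
0.6 F_u A_nv = 259.2 kN; 0.6 F_y A_gv = 243 kN → shear yielding governs the shear term.
R_n = 243 + 1.0 × 400 × 60 / 1000 = 267 kN.
Design strength φR_n = 0.75 × 267 = 200 kN.

200 kN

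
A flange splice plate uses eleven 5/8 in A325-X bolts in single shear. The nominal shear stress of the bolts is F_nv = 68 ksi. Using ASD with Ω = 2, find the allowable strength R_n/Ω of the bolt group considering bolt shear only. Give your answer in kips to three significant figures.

A_b = π × 0.625² / 4 = 0.3068 in².
R_n = F_nv · A_b · n · n_s = 68 × 0.3068 × 11 × 1 = 229.5 kips.
Allowable strength R_n/Ω = 229.5 / 2 = 115 kips.

115 kips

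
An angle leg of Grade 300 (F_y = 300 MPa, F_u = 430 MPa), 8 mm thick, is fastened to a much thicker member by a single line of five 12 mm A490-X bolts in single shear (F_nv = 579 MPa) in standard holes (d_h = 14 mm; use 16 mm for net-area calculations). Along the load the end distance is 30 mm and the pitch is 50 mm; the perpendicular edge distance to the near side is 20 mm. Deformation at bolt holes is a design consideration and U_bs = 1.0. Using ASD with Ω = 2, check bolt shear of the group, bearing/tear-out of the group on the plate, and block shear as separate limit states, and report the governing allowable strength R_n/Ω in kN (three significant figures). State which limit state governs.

Bolt shear: A_b = π·12²/4 = 113.1 mm²; R_n = 579 × 113.1 × 5 × 1 / 1000 = 327.4 kN → 327.4 / 2 = 164 kN.
Bearing: edge l_c = 23, r_n = 94.94 kN; interior l_c = 36, r_n = 99.07 kN; R_n = 94.94 + 4·99.07 = 491.2 kN → 246 kN.
Block shear: A_gv = 1840, A_nv = 1264, A_nt = 96 mm²; R_n = min(0.6F_uA_nv, 0.6F_yA_gv) + U_bs·F_u·A_nt = 367.4 kN → 184 kN.
Bolt shear governs: 164 kN.

164 kN (bolt shear governs)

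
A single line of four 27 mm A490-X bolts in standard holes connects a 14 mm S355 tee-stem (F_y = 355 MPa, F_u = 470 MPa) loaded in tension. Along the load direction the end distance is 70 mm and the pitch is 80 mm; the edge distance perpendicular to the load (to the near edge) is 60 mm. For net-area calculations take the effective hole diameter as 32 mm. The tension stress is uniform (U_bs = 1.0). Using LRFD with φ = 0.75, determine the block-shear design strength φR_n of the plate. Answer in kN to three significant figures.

803 kN

Shear plane L_v = 70 + 3·80 = 310 mm; A_gv = 310 × 14 = 4340 mm².
A_nv = (310 − 3.5·32) × 14 = 2772 mm².
A_nt = (60 − 0.5·32) × 14 = 616 mm².
0.6 F_u A_nv = 781.7 kN; 0.6 F_y A_gv = 924.4 kN → shear rupture governs the shear term.
R_n = 781.7 + 1.0 × 470 × 616 / 1000 = 1071 kN.
Design strength φR_n = 0.75 × 1071 = 803 kN.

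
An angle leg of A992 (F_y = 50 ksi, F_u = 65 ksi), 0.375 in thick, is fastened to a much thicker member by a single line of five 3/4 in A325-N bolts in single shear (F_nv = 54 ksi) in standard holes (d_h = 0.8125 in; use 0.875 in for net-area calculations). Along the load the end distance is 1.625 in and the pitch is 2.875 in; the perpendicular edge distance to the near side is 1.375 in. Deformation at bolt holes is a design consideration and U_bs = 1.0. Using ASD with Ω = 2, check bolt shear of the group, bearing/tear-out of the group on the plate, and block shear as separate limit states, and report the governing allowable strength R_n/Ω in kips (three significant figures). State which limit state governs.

Bolt shear: A_b = π·0.75²/4 = 0.4418 in²; R_n = 54 × 0.4418 × 5 × 1 = 119.3 kips → 119.3 / 2 = 59.6 kips.
Bearing: edge l_c = 1.219, r_n = 35.65 kips; interior l_c = 2.062, r_n = 43.87 kips; R_n = 35.65 + 4·43.87 = 211.1 kips → 106 kips.
Block shear: A_gv = 4.922, A_nv = 3.445, A_nt = 0.3516 in²; R_n = min(0.6F_uA_nv, 0.6F_yA_gv) + U_bs·F_u·A_nt = 157.2 kips → 78.6 kips.
Bolt shear governs: 59.6 kips.

59.6 kips (bolt shear governs)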